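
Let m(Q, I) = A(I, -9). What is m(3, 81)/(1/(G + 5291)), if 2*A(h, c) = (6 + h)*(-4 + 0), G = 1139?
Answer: -1118820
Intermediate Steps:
A(h, c) = -12 - 2*h (A(h, c) = ((6 + h)*(-4 + 0))/2 = ((6 + h)*(-4))/2 = (-24 - 4*h)/2 = -12 - 2*h)
m(Q, I) = -12 - 2*I
m(3, 81)/(1/(G + 5291)) = (-12 - 2*81)/(1/(1139 + 5291)) = (-12 - 162)/(1/6430) = -174/1/6430 = -174*6430 = -1118820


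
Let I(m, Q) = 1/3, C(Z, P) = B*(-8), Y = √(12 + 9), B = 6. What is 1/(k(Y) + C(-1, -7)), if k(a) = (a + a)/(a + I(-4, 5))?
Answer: -1441/66270 + √21/66270 ≈ -0.021675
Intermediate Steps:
Y = √21 ≈ 4.5826
C(Z, P) = -48 (C(Z, P) = 6*(-8) = -48)
I(m, Q) = ⅓
k(a) = 2*a/(⅓ + a) (k(a) = (a + a)/(a + ⅓) = (2*a)/(⅓ + a) = 2*a/(⅓ + a))
1/(k(Y) + C(-1, -7)) = 1/(6*√21/(1 + 3*√21) - 48) = 1/(-48 + 6*√21/(1 + 3*√21))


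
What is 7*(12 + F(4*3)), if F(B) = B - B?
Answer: 84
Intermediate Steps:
F(B) = 0
7*(12 + F(4*3)) = 7*(12 + 0) = 7*12 = 84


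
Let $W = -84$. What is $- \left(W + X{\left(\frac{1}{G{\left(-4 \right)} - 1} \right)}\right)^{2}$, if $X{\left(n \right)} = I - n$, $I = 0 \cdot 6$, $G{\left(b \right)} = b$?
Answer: $- \frac{175561}{25} \approx -7022.4$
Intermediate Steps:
$I = 0$
$X{\left(n \right)} = - n$ ($X{\left(n \right)} = 0 - n = - n$)
$- \left(W + X{\left(\frac{1}{G{\left(-4 \right)} - 1} \right)}\right)^{2} = - \left(-84 - \frac{1}{-4 - 1}\right)^{2} = - \left(-84 - \frac{1}{-5}\right)^{2} = - \left(-84 - - \frac{1}{5}\right)^{2} = - \left(-84 + \frac{1}{5}\right)^{2} = - \left(- \frac{419}{5}\right)^{2} = \left(-1\right) \frac{175561}{25} = - \frac{175561}{25}$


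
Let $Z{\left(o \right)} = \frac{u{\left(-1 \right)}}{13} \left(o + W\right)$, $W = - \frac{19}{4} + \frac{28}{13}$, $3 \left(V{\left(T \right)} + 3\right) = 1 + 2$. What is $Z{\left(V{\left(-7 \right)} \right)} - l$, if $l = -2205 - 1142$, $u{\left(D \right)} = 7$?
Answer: $\frac{2260899}{676} \approx 3344.5$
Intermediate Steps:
$V{\left(T \right)} = -2$ ($V{\left(T \right)} = -3 + \frac{1 + 2}{3} = -3 + \frac{1}{3} \cdot 3 = -3 + 1 = -2$)
$W = - \frac{135}{52}$ ($W = \left(-19\right) \frac{1}{4} + 28 \cdot \frac{1}{13} = - \frac{19}{4} + \frac{28}{13} = - \frac{135}{52} \approx -2.5962$)
$l = -3347$ ($l = -2205 - 1142 = -3347$)
$Z{\left(o \right)} = - \frac{945}{676} + \frac{7 o}{13}$ ($Z{\left(o \right)} = \frac{7}{13} \left(o - \frac{135}{52}\right) = 7 \cdot \frac{1}{13} \left(- \frac{135}{52} + o\right) = \frac{7 \left(- \frac{135}{52} + o\right)}{13} = - \frac{945}{676} + \frac{7 o}{13}$)
$Z{\left(V{\left(-7 \right)} \right)} - l = \left(- \frac{945}{676} + \frac{7}{13} \left(-2\right)\right) - -3347 = \left(- \frac{945}{676} - \frac{14}{13}\right) + 3347 = - \frac{1673}{676} + 3347 = \frac{2260899}{676}$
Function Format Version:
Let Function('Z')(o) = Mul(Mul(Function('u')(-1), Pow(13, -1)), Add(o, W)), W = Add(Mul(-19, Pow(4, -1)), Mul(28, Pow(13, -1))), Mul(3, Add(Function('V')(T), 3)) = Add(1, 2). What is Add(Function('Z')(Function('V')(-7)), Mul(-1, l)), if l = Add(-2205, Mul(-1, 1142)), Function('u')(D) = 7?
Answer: Rational(2260899, 676) ≈ 3344.5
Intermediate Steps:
Function('V')(T) = -2 (Function('V')(T) = Add(-3, Mul(Rational(1, 3), Add(1, 2))) = Add(-3, Mul(Rational(1, 3), 3)) = Add(-3, 1) = -2)
W = Rational(-135, 52) (W = Add(Mul(-19, Rational(1, 4)), Mul(28, Rational(1, 13))) = Add(Rational(-19, 4), Rational(28, 13)) = Rational(-135, 52) ≈ -2.5962)
l = -3347 (l = Add(-2205, -1142) = -3347)
Function('Z')(o) = Add(Rational(-945, 676), Mul(Rational(7, 13), o)) (Function('Z')(o) = Mul(Mul(7, Pow(13, -1)), Add(o, Rational(-135, 52))) = Mul(Mul(7, Rational(1, 13)), Add(Rational(-135, 52), o)) = Mul(Rational(7, 13), Add(Rational(-135, 52), o)) = Add(Rational(-945, 676), Mul(Rational(7, 13), o)))
Add(Function('Z')(Function('V')(-7)), Mul(-1, l)) = Add(Add(Rational(-945, 676), Mul(Rational(7, 13), -2)), Mul(-1, -3347)) = Add(Add(Rational(-945, 676), Rational(-14, 13)), 3347) = Add(Rational(-1673, 676), 3347) = Rational(2260899, 676)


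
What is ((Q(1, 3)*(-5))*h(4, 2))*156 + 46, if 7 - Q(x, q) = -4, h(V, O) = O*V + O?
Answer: -85754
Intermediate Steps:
h(V, O) = O + O*V
Q(x, q) = 11 (Q(x, q) = 7 - 1*(-4) = 7 + 4 = 11)
((Q(1, 3)*(-5))*h(4, 2))*156 + 46 = ((11*(-5))*(2*(1 + 4)))*156 + 46 = -110*5*156 + 46 = -55*10*156 + 46 = -550*156 + 46 = -85800 + 46 = -85754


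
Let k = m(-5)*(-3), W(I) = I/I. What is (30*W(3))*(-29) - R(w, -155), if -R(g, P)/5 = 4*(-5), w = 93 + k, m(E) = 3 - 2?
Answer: -970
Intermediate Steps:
m(E) = 1
W(I) = 1
k = -3 (k = 1*(-3) = -3)
w = 90 (w = 93 - 3 = 90)
R(g, P) = 100 (R(g, P) = -20*(-5) = -5*(-20) = 100)
(30*W(3))*(-29) - R(w, -155) = (30*1)*(-29) - 1*100 = 30*(-29) - 100 = -870 - 100 = -970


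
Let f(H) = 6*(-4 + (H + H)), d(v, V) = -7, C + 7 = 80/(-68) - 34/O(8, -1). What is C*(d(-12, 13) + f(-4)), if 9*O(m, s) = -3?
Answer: -126005/17 ≈ -7412.1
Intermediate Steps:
O(m, s) = -1/3 (O(m, s) = (1/9)*(-3) = -1/3)
C = 1595/17 (C = -7 + (80/(-68) - 34/(-1/3)) = -7 + (80*(-1/68) - 34*(-3)) = -7 + (-20/17 + 102) = -7 + 1714/17 = 1595/17 ≈ 93.823)
f(H) = -24 + 12*H (f(H) = 6*(-4 + 2*H) = -24 + 12*H)
C*(d(-12, 13) + f(-4)) = 1595*(-7 + (-24 + 12*(-4)))/17 = 1595*(-7 + (-24 - 48))/17 = 1595*(-7 - 72)/17 = (1595/17)*(-79) = -126005/17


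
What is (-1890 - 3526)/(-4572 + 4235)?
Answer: 5416/337 ≈ 16.071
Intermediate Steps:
(-1890 - 3526)/(-4572 + 4235) = -5416/(-337) = -5416*(-1/337) = 5416/337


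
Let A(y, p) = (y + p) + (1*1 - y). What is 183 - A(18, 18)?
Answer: 164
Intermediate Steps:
A(y, p) = 1 + p (A(y, p) = (p + y) + (1 - y) = 1 + p)
183 - A(18, 18) = 183 - (1 + 18) = 183 - 1*19 = 183 - 19 = 164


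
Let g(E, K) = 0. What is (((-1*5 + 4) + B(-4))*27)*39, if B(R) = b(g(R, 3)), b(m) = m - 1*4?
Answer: -5265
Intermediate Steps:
b(m) = -4 + m (b(m) = m - 4 = -4 + m)
B(R) = -4 (B(R) = -4 + 0 = -4)
(((-1*5 + 4) + B(-4))*27)*39 = (((-1*5 + 4) - 4)*27)*39 = (((-5 + 4) - 4)*27)*39 = ((-1 - 4)*27)*39 = -5*27*39 = -135*39 = -5265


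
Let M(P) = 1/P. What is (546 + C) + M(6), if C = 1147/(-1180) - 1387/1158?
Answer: 123889849/227740 ≈ 544.00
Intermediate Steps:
C = -1482443/683220 (C = 1147*(-1/1180) - 1387*1/1158 = -1147/1180 - 1387/1158 = -1482443/683220 ≈ -2.1698)
(546 + C) + M(6) = (546 - 1482443/683220) + 1/6 = 371555677/683220 + ⅙ = 123889849/227740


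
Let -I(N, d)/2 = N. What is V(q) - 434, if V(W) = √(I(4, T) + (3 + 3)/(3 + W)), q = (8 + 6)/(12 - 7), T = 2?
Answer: -434 + I*√5858/29 ≈ -434.0 + 2.6392*I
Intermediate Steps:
q = 14/5 ≈ 2.8000
I(N, d) = -2*N
V(W) = √(-8 + 6/(3 + W)) (V(W) = √(-2*4 + (3 + 3)/(3 + W)) = √(-8 + 6/(3 + W)))
V(q) - 434 = √2*√((-9 - 4*14/5)/(3 + 14/5)) - 434 = √2*√((-9 - 56/5)/(29/5)) - 434 = √2*√((5/29)*(-101/5)) - 434 = √2*√(-101/29) - 434 = √2*(I*√2929/29) - 434 = I*√5858/29 - 434 = -434 + I*√5858/29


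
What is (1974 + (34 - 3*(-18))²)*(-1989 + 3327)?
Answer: 13002684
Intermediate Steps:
(1974 + (34 - 3*(-18))²)*(-1989 + 3327) = (1974 + (34 + 54)²)*1338 = (1974 + 88²)*1338 = (1974 + 7744)*1338 = 9718*1338 = 13002684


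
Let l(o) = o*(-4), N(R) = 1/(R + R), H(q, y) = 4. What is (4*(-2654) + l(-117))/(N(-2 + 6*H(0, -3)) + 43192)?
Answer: -7568/32211 ≈ -0.23495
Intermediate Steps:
N(R) = 1/(2*R)
l(o) = -4*o
(4*(-2654) + l(-117))/(N(-2 + 6*H(0, -3)) + 43192) = (4*(-2654) - 4*(-117))/(1/(2*(-2 + 6*4)) + 43192) = (-10616 + 468)/(1/(2*(-2 + 24)) + 43192) = -10148/((½)/22 + 43192) = -10148/((½)*(1/22) + 43192) = -10148/(1/44 + 43192) = -10148/1900449/44 = -10148*44/1900449 = -7568/32211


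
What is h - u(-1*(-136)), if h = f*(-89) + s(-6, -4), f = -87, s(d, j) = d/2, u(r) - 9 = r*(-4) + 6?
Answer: 8269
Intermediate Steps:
u(r) = 15 - 4*r (u(r) = 9 + (r*(-4) + 6) = 9 + (-4*r + 6) = 9 + (6 - 4*r) = 15 - 4*r)
s(d, j) = d/2 (s(d, j) = d*(½) = d/2)
h = 7740 (h = -87*(-89) + (½)*(-6) = 7743 - 3 = 7740)
h - u(-1*(-136)) = 7740 - (15 - (-4)*(-136)) = 7740 - (15 - 4*136) = 7740 - (15 - 544) = 7740 - 1*(-529) = 7740 + 529 = 8269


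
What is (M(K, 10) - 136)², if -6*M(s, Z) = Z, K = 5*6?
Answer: 170569/9 ≈ 18952.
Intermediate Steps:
K = 30
M(s, Z) = -Z/6
(M(K, 10) - 136)² = (-⅙*10 - 136)² = (-5/3 - 136)² = (-413/3)² = 170569/9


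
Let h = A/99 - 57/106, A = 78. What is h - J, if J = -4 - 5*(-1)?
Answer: -2623/3498 ≈ -0.74986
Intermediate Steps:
J = 1 (J = -4 + 5 = 1)
h = 875/3498 (h = 78/99 - 57/106 = 78*(1/99) - 57*1/106 = 26/33 - 57/106 = 875/3498 ≈ 0.25014)
h - J = 875/3498 - 1*1 = 875/3498 - 1 = -2623/3498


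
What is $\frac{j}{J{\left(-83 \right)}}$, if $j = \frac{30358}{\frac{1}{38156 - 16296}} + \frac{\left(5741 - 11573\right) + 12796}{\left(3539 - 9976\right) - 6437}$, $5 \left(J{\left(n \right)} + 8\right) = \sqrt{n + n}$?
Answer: $- \frac{427175978607800}{5683871} - \frac{10679399465195 i \sqrt{166}}{5683871} \approx -7.5156 \cdot 10^{7} - 2.4208 \cdot 10^{7} i$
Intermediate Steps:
$J{\left(n \right)} = -8 + \frac{\sqrt{2} \sqrt{n}}{5}$ ($J{\left(n \right)} = -8 + \frac{\sqrt{n + n}}{5} = -8 + \frac{\sqrt{2 n}}{5} = -8 + \frac{\sqrt{2} \sqrt{n}}{5}$)
$j = \frac{4271759786078}{6437}$ ($j = \frac{30358}{\frac{1}{21860}} + \frac{-5832 + 12796}{-6437 - 6437} = 30358 \frac{1}{\frac{1}{21860}} + \frac{6964}{-12874} = 30358 \cdot 21860 + 6964 \left(- \frac{1}{12874}\right) = 663625880 - \frac{3482}{6437} = \frac{4271759786078}{6437} \approx 6.6363 \cdot 10^{8}$)
$\frac{j}{J{\left(-83 \right)}} = \frac{4271759786078}{6437 \left(-8 + \frac{\sqrt{2} \sqrt{-83}}{5}\right)} = \frac{4271759786078}{6437 \left(-8 + \frac{\sqrt{2} i \sqrt{83}}{5}\right)} = \frac{4271759786078}{6437 \left(-8 + \frac{i \sqrt{166}}{5}\right)}$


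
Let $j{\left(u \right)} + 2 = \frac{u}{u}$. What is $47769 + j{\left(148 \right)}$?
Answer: $47768$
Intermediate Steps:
$j{\left(u \right)} = -1$ ($j{\left(u \right)} = -2 + \frac{u}{u} = -2 + 1 = -1$)
$47769 + j{\left(148 \right)} = 47769 - 1 = 47768$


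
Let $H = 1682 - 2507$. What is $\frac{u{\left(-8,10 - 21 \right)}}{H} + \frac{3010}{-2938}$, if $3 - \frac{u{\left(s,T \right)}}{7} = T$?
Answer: $- \frac{1385587}{1211925} \approx -1.1433$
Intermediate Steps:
$u{\left(s,T \right)} = 21 - 7 T$
$H = -825$ ($H = 1682 - 2507 = -825$)
$\frac{u{\left(-8,10 - 21 \right)}}{H} + \frac{3010}{-2938} = \frac{21 - 7 \left(10 - 21\right)}{-825} + \frac{3010}{-2938} = \left(21 - 7 \left(10 - 21\right)\right) \left(- \frac{1}{825}\right) + 3010 \left(- \frac{1}{2938}\right) = \left(21 - -77\right) \left(- \frac{1}{825}\right) - \frac{1505}{1469} = \left(21 + 77\right) \left(- \frac{1}{825}\right) - \frac{1505}{1469} = 98 \left(- \frac{1}{825}\right) - \frac{1505}{1469} = - \frac{98}{825} - \frac{1505}{1469} = - \frac{1385587}{1211925}$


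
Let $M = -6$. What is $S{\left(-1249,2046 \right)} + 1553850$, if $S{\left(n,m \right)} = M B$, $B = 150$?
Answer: $1552950$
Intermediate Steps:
$S{\left(n,m \right)} = -900$ ($S{\left(n,m \right)} = \left(-6\right) 150 = -900$)
$S{\left(-1249,2046 \right)} + 1553850 = -900 + 1553850 = 1552950$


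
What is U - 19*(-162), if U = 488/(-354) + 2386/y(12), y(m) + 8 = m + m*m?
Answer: 40508749/13098 ≈ 3092.7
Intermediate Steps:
y(m) = -8 + m + m**2 (y(m) = -8 + (m + m*m) = -8 + (m + m**2) = -8 + m + m**2)
U = 193105/13098 (U = 488/(-354) + 2386/(-8 + 12 + 12**2) = 488*(-1/354) + 2386/(-8 + 12 + 144) = -244/177 + 2386/148 = -244/177 + 2386*(1/148) = -244/177 + 1193/74 = 193105/13098 ≈ 14.743)
U - 19*(-162) = 193105/13098 - 19*(-162) = 193105/13098 + 3078 = 40508749/13098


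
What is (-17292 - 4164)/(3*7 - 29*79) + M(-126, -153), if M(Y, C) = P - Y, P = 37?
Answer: 195733/1135 ≈ 172.45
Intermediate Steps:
M(Y, C) = 37 - Y
(-17292 - 4164)/(3*7 - 29*79) + M(-126, -153) = (-17292 - 4164)/(3*7 - 29*79) + (37 - 1*(-126)) = -21456/(21 - 2291) + (37 + 126) = -21456/(-2270) + 163 = -21456*(-1/2270) + 163 = 10728/1135 + 163 = 195733/1135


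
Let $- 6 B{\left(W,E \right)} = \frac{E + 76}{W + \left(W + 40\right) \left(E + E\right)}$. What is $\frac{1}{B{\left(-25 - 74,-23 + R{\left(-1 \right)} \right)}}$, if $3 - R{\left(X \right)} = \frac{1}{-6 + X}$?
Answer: $- \frac{31418}{131} \approx -239.83$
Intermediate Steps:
$R{\left(X \right)} = 3 - \frac{1}{-6 + X}$
$B{\left(W,E \right)} = - \frac{76 + E}{6 \left(W + 2 E \left(40 + W\right)\right)}$ ($B{\left(W,E \right)} = - \frac{\left(E + 76\right) \frac{1}{W + \left(W + 40\right) \left(E + E\right)}}{6} = - \frac{\left(76 + E\right) \frac{1}{W + \left(40 + W\right) 2 E}}{6} = - \frac{\left(76 + E\right) \frac{1}{W + 2 E \left(40 + W\right)}}{6} = - \frac{\frac{1}{W + 2 E \left(40 + W\right)} \left(76 + E\right)}{6} = - \frac{76 + E}{6 \left(W + 2 E \left(40 + W\right)\right)}$)
$\frac{1}{B{\left(-25 - 74,-23 + R{\left(-1 \right)} \right)}} = \frac{1}{\frac{1}{6} \frac{1}{\left(-25 - 74\right) + 80 \left(-23 + \frac{-19 + 3 \left(-1\right)}{-6 - 1}\right) + 2 \left(-23 + \frac{-19 + 3 \left(-1\right)}{-6 - 1}\right) \left(-25 - 74\right)} \left(-76 - \left(-23 + \frac{-19 + 3 \left(-1\right)}{-6 - 1}\right)\right)} = \frac{1}{\frac{1}{6} \frac{1}{-99 + 80 \left(-23 + \frac{-19 - 3}{-7}\right) + 2 \left(-23 + \frac{-19 - 3}{-7}\right) \left(-99\right)} \left(-76 - \left(-23 + \frac{-19 - 3}{-7}\right)\right)} = \frac{1}{\frac{1}{6} \frac{1}{-99 + 80 \left(-23 - - \frac{22}{7}\right) + 2 \left(-23 - - \frac{22}{7}\right) \left(-99\right)} \left(-76 - \left(-23 - - \frac{22}{7}\right)\right)} = \frac{1}{\frac{1}{6} \frac{1}{-99 + 80 \left(-23 + \frac{22}{7}\right) + 2 \left(-23 + \frac{22}{7}\right) \left(-99\right)} \left(-76 - \left(-23 + \frac{22}{7}\right)\right)} = \frac{1}{\frac{1}{6} \frac{1}{-99 + 80 \left(- \frac{139}{7}\right) + 2 \left(- \frac{139}{7}\right) \left(-99\right)} \left(-76 - - \frac{139}{7}\right)} = \frac{1}{\frac{1}{6} \frac{1}{-99 - \frac{11120}{7} + \frac{27522}{7}} \left(-76 + \frac{139}{7}\right)} = \frac{1}{\frac{1}{6} \frac{1}{\frac{15709}{7}} \left(- \frac{393}{7}\right)} = \frac{1}{\frac{1}{6} \cdot \frac{7}{15709} \left(- \frac{393}{7}\right)} = \frac{1}{- \frac{131}{31418}} = - \frac{31418}{131}$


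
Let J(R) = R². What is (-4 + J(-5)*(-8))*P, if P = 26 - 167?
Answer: 28764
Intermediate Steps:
P = -141
(-4 + J(-5)*(-8))*P = (-4 + (-5)²*(-8))*(-141) = (-4 + 25*(-8))*(-141) = (-4 - 200)*(-141) = -204*(-141) = 28764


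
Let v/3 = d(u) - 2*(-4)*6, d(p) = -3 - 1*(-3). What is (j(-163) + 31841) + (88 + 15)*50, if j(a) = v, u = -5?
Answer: 37135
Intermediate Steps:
d(p) = 0 (d(p) = -3 + 3 = 0)
v = 144 (v = 3*(0 - 2*(-4)*6) = 3*(0 + 8*6) = 3*(0 + 48) = 3*48 = 144)
j(a) = 144
(j(-163) + 31841) + (88 + 15)*50 = (144 + 31841) + (88 + 15)*50 = 31985 + 103*50 = 31985 + 5150 = 37135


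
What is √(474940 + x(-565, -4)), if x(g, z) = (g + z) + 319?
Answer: √474690 ≈ 688.98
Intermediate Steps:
x(g, z) = 319 + g + z
√(474940 + x(-565, -4)) = √(474940 + (319 - 565 - 4)) = √(474940 - 250) = √474690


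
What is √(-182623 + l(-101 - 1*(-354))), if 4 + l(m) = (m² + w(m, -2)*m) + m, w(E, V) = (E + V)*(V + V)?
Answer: I*√372377 ≈ 610.23*I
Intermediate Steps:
w(E, V) = 2*V*(E + V) (w(E, V) = (E + V)*(2*V) = 2*V*(E + V))
l(m) = -4 + m + m² + m*(8 - 4*m) (l(m) = -4 + ((m² + (2*(-2)*(m - 2))*m) + m) = -4 + ((m² + (2*(-2)*(-2 + m))*m) + m) = -4 + ((m² + (8 - 4*m)*m) + m) = -4 + ((m² + m*(8 - 4*m)) + m) = -4 + (m + m² + m*(8 - 4*m)) = -4 + m + m² + m*(8 - 4*m))
√(-182623 + l(-101 - 1*(-354))) = √(-182623 + (-4 - 3*(-101 - 1*(-354))² + 9*(-101 - 1*(-354)))) = √(-182623 + (-4 - 3*(-101 + 354)² + 9*(-101 + 354))) = √(-182623 + (-4 - 3*253² + 9*253)) = √(-182623 + (-4 - 3*64009 + 2277)) = √(-182623 + (-4 - 192027 + 2277)) = √(-182623 - 189754) = √(-372377) = I*√372377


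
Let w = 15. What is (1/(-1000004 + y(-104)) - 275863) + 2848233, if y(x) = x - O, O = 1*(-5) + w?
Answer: 2572673539659/1000118 ≈ 2.5724e+6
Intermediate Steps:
O = 10 (O = 1*(-5) + 15 = -5 + 15 = 10)
y(x) = -10 + x (y(x) = x - 1*10 = x - 10 = -10 + x)
(1/(-1000004 + y(-104)) - 275863) + 2848233 = (1/(-1000004 + (-10 - 104)) - 275863) + 2848233 = (1/(-1000004 - 114) - 275863) + 2848233 = (1/(-1000118) - 275863) + 2848233 = (-1/1000118 - 275863) + 2848233 = -275895551835/1000118 + 2848233 = 2572673539659/1000118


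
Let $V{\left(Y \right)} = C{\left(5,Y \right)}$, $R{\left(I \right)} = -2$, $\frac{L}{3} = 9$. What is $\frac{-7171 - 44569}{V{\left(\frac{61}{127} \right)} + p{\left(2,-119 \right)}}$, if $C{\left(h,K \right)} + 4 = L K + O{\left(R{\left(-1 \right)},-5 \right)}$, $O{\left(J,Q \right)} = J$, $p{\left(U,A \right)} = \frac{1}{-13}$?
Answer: $- \frac{42711370}{5689} \approx -7507.7$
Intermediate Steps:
$L = 27$ ($L = 3 \cdot 9 = 27$)
$p{\left(U,A \right)} = - \frac{1}{13}$
$C{\left(h,K \right)} = -6 + 27 K$ ($C{\left(h,K \right)} = -4 + \left(27 K - 2\right) = -4 + \left(-2 + 27 K\right) = -6 + 27 K$)
$V{\left(Y \right)} = -6 + 27 Y$
$\frac{-7171 - 44569}{V{\left(\frac{61}{127} \right)} + p{\left(2,-119 \right)}} = \frac{-7171 - 44569}{\left(-6 + 27 \cdot \frac{61}{127}\right) - \frac{1}{13}} = - \frac{51740}{\left(-6 + 27 \cdot 61 \cdot \frac{1}{127}\right) - \frac{1}{13}} = - \frac{51740}{\left(-6 + 27 \cdot \frac{61}{127}\right) - \frac{1}{13}} = - \frac{51740}{\left(-6 + \frac{1647}{127}\right) - \frac{1}{13}} = - \frac{51740}{\frac{885}{127} - \frac{1}{13}} = - \frac{51740}{\frac{11378}{1651}} = \left(-51740\right) \frac{1651}{11378} = - \frac{42711370}{5689}$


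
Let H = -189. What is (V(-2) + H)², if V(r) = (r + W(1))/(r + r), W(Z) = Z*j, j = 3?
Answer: 573049/16 ≈ 35816.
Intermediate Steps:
W(Z) = 3*Z (W(Z) = Z*3 = 3*Z)
V(r) = (3 + r)/(2*r) (V(r) = (r + 3*1)/(r + r) = (r + 3)/((2*r)) = (3 + r)*(1/(2*r)) = (3 + r)/(2*r))
(V(-2) + H)² = ((½)*(3 - 2)/(-2) - 189)² = ((½)*(-½)*1 - 189)² = (-¼ - 189)² = (-757/4)² = 573049/16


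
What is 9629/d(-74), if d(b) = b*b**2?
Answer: -9629/405224 ≈ -0.023762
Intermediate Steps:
d(b) = b**3
9629/d(-74) = 9629/((-74)**3) = 9629/(-405224) = 9629*(-1/405224) = -9629/405224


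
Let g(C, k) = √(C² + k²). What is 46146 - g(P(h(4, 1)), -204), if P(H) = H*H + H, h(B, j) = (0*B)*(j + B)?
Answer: 45942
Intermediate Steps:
h(B, j) = 0 (h(B, j) = 0*(B + j) = 0)
P(H) = H + H² (P(H) = H² + H = H + H²)
46146 - g(P(h(4, 1)), -204) = 46146 - √((0*(1 + 0))² + (-204)²) = 46146 - √((0*1)² + 41616) = 46146 - √(0² + 41616) = 46146 - √(0 + 41616) = 46146 - √41616 = 46146 - 1*204 = 46146 - 204 = 45942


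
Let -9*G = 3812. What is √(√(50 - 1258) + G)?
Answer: √(-3812 + 18*I*√302)/3 ≈ 0.84369 + 20.598*I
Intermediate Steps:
G = -3812/9 (G = -⅑*3812 = -3812/9 ≈ -423.56)
√(√(50 - 1258) + G) = √(√(50 - 1258) - 3812/9) = √(√(-1208) - 3812/9) = √(2*I*√302 - 3812/9) = √(-3812/9 + 2*I*√302)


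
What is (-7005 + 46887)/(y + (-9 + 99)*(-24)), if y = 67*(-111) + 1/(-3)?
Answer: -59823/14396 ≈ -4.1555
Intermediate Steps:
y = -22312/3 (y = -7437 - ⅓ = -22312/3 ≈ -7437.3)
(-7005 + 46887)/(y + (-9 + 99)*(-24)) = (-7005 + 46887)/(-22312/3 + (-9 + 99)*(-24)) = 39882/(-22312/3 + 90*(-24)) = 39882/(-22312/3 - 2160) = 39882/(-28792/3) = 39882*(-3/28792) = -59823/14396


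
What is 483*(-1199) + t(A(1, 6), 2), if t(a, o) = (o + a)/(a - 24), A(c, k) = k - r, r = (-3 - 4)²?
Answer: -38800798/67 ≈ -5.7912e+5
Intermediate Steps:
r = 49 (r = (-7)² = 49)
A(c, k) = -49 + k (A(c, k) = k - 1*49 = k - 49 = -49 + k)
t(a, o) = (a + o)/(-24 + a)
483*(-1199) + t(A(1, 6), 2) = 483*(-1199) + ((-49 + 6) + 2)/(-24 + (-49 + 6)) = -579117 + (-43 + 2)/(-24 - 43) = -579117 - 41/(-67) = -579117 - 1/67*(-41) = -579117 + 41/67 = -38800798/67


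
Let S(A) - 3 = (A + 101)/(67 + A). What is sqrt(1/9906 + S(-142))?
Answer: sqrt(8701004442)/49530 ≈ 1.8833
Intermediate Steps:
S(A) = 3 + (101 + A)/(67 + A) (S(A) = 3 + (A + 101)/(67 + A) = 3 + (101 + A)/(67 + A))
sqrt(1/9906 + S(-142)) = sqrt(1/9906 + 2*(151 + 2*(-142))/(67 - 142)) = sqrt(1/9906 + 2*(151 - 284)/(-75)) = sqrt(1/9906 + 2*(-1/75)*(-133)) = sqrt(1/9906 + 266/75) = sqrt(878357/247650) = sqrt(8701004442)/49530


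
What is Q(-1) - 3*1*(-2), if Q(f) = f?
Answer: 5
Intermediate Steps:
Q(-1) - 3*1*(-2) = -1 - 3*1*(-2) = -1 - 3*(-2) = -1 + 6 = 5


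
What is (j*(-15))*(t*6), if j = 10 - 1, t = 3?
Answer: -2430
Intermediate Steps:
j = 9
(j*(-15))*(t*6) = (9*(-15))*(3*6) = -135*18 = -2430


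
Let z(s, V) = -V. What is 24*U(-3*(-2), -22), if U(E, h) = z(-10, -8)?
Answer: 192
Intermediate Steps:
U(E, h) = 8 (U(E, h) = -1*(-8) = 8)
24*U(-3*(-2), -22) = 24*8 = 192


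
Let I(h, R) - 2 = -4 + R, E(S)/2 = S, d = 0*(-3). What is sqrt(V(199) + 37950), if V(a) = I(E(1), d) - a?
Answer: sqrt(37749) ≈ 194.29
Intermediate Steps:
d = 0
E(S) = 2*S
I(h, R) = -2 + R (I(h, R) = 2 + (-4 + R) = -2 + R)
V(a) = -2 - a (V(a) = (-2 + 0) - a = -2 - a)
sqrt(V(199) + 37950) = sqrt((-2 - 1*199) + 37950) = sqrt((-2 - 199) + 37950) = sqrt(-201 + 37950) = sqrt(37749)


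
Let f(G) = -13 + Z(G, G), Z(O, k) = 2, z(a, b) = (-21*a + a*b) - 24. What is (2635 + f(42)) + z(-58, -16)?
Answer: 4746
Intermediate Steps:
z(a, b) = -24 - 21*a + a*b
f(G) = -11 (f(G) = -13 + 2 = -11)
(2635 + f(42)) + z(-58, -16) = (2635 - 11) + (-24 - 21*(-58) - 58*(-16)) = 2624 + (-24 + 1218 + 928) = 2624 + 2122 = 4746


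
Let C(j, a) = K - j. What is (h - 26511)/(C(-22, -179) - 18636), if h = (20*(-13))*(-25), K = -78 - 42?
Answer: 20011/18734 ≈ 1.0682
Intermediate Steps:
K = -120
h = 6500 (h = -260*(-25) = 6500)
C(j, a) = -120 - j
(h - 26511)/(C(-22, -179) - 18636) = (6500 - 26511)/((-120 - 1*(-22)) - 18636) = -20011/((-120 + 22) - 18636) = -20011/(-98 - 18636) = -20011/(-18734) = -20011*(-1/18734) = 20011/18734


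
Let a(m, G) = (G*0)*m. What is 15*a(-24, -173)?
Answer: 0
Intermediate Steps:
a(m, G) = 0 (a(m, G) = 0*m = 0)
15*a(-24, -173) = 15*0 = 0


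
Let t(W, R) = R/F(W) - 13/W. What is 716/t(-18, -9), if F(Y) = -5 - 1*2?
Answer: 90216/253 ≈ 356.58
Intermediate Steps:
F(Y) = -7 (F(Y) = -5 - 2 = -7)
t(W, R) = -13/W - R/7 (t(W, R) = R/(-7) - 13/W = R*(-⅐) - 13/W = -R/7 - 13/W = -13/W - R/7)
716/t(-18, -9) = 716/(-13/(-18) - ⅐*(-9)) = 716/(-13*(-1/18) + 9/7) = 716/(13/18 + 9/7) = 716/(253/126) = 716*(126/253) = 90216/253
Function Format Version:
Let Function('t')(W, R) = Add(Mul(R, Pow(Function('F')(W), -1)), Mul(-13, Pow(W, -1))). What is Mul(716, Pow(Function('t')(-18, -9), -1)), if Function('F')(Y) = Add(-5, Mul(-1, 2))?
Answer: Rational(90216, 253) ≈ 356.58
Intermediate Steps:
Function('F')(Y) = -7 (Function('F')(Y) = Add(-5, -2) = -7)
Function('t')(W, R) = Add(Mul(-13, Pow(W, -1)), Mul(Rational(-1, 7), R)) (Function('t')(W, R) = Add(Mul(R, Pow(-7, -1)), Mul(-13, Pow(W, -1))) = Add(Mul(R, Rational(-1, 7)), Mul(-13, Pow(W, -1))) = Add(Mul(Rational(-1, 7), R), Mul(-13, Pow(W, -1))) = Add(Mul(-13, Pow(W, -1)), Mul(Rational(-1, 7), R)))
Mul(716, Pow(Function('t')(-18, -9), -1)) = Mul(716, Pow(Add(Mul(-13, Pow(-18, -1)), Mul(Rational(-1, 7), -9)), -1)) = Mul(716, Pow(Add(Mul(-13, Rational(-1, 18)), Rational(9, 7)), -1)) = Mul(716, Pow(Add(Rational(13, 18), Rational(9, 7)), -1)) = Mul(716, Pow(Rational(253, 126), -1)) = Mul(716, Rational(126, 253)) = Rational(90216, 253)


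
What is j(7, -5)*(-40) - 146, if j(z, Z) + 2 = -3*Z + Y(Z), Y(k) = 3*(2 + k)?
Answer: -306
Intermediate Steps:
Y(k) = 6 + 3*k
j(z, Z) = 4 (j(z, Z) = -2 + (-3*Z + (6 + 3*Z)) = -2 + 6 = 4)
j(7, -5)*(-40) - 146 = 4*(-40) - 146 = -160 - 146 = -306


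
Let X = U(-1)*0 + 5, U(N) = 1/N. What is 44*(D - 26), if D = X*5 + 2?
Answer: 44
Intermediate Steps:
X = 5 (X = 0/(-1) + 5 = -1*0 + 5 = 0 + 5 = 5)
D = 27 (D = 5*5 + 2 = 25 + 2 = 27)
44*(D - 26) = 44*(27 - 26) = 44*1 = 44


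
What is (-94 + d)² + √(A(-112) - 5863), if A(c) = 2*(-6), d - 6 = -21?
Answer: 11881 + 5*I*√235 ≈ 11881.0 + 76.649*I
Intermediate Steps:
d = -15 (d = 6 - 21 = -15)
A(c) = -12
(-94 + d)² + √(A(-112) - 5863) = (-94 - 15)² + √(-12 - 5863) = (-109)² + √(-5875) = 11881 + 5*I*√235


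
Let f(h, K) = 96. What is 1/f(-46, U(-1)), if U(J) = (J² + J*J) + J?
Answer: 1/96 ≈ 0.010417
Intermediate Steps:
U(J) = J + 2*J² (U(J) = (J² + J²) + J = 2*J² + J = J + 2*J²)
1/f(-46, U(-1)) = 1/96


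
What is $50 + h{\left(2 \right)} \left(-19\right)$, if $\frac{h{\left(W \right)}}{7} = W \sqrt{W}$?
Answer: $50 - 266 \sqrt{2} \approx -326.18$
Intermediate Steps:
$h{\left(W \right)} = 7 W^{\frac{3}{2}}$ ($h{\left(W \right)} = 7 W \sqrt{W} = 7 W^{\frac{3}{2}}$)
$50 + h{\left(2 \right)} \left(-19\right) = 50 + 7 \cdot 2^{\frac{3}{2}} \left(-19\right) = 50 + 7 \cdot 2 \sqrt{2} \left(-19\right) = 50 + 14 \sqrt{2} \left(-19\right) = 50 - 266 \sqrt{2}$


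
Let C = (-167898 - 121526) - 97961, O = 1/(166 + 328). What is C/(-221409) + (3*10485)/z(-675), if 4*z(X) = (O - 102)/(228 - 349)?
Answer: 1665184506202115/11156135283 ≈ 1.4926e+5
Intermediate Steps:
O = 1/494 ≈ 0.0020243
C = -387385 (C = -289424 - 97961 = -387385)
z(X) = 50387/239096 (z(X) = ((1/494 - 102)/(228 - 349))/4 = (-50387/494/(-121))/4 = (-50387/494*(-1/121))/4 = (1/4)*(50387/59774) = 50387/239096)
C/(-221409) + (3*10485)/z(-675) = -387385/(-221409) + (3*10485)/(50387/239096) = -387385*(-1/221409) + 31455*(239096/50387) = 387385/221409 + 7520764680/50387 = 1665184506202115/11156135283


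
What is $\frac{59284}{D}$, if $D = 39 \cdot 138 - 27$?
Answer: $\frac{59284}{5355} \approx 11.071$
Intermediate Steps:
$D = 5355$ ($D = 5382 - 27 = 5355$)
$\frac{59284}{D} = \frac{59284}{5355}$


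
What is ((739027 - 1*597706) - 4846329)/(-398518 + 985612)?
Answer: -784168/97849 ≈ -8.0141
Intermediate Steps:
((739027 - 1*597706) - 4846329)/(-398518 + 985612) = ((739027 - 597706) - 4846329)/587094 = (141321 - 4846329)*(1/587094) = -4705008*1/587094 = -784168/97849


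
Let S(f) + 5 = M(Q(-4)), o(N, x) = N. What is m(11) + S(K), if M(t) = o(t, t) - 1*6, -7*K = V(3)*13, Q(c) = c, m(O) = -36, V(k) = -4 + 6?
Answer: -51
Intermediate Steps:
V(k) = 2
K = -26/7 (K = -2*13/7 = -⅐*26 = -26/7 ≈ -3.7143)
M(t) = -6 + t (M(t) = t - 1*6 = t - 6 = -6 + t)
S(f) = -15 (S(f) = -5 + (-6 - 4) = -5 - 10 = -15)
m(11) + S(K) = -36 - 15 = -51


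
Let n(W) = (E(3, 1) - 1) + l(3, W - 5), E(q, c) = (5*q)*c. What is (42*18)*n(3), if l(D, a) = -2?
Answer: 9072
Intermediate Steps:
E(q, c) = 5*c*q
n(W) = 12 (n(W) = (5*1*3 - 1) - 2 = (15 - 1) - 2 = 14 - 2 = 12)
(42*18)*n(3) = (42*18)*12 = 756*12 = 9072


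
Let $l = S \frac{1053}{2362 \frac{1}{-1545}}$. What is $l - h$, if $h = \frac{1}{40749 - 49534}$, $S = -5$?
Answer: $\frac{71460925987}{20750170} \approx 3443.9$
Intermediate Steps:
$h = - \frac{1}{8785}$ ($h = \frac{1}{-8785} = - \frac{1}{8785} \approx -0.00011383$)
$l = \frac{8134425}{2362}$ ($l = - 5 \frac{1053}{2362 \frac{1}{-1545}} = - 5 \frac{1053}{2362 \left(- \frac{1}{1545}\right)} = - 5 \frac{1053}{- \frac{2362}{1545}} = - 5 \cdot 1053 \left(- \frac{1545}{2362}\right) = \left(-5\right) \left(- \frac{1626885}{2362}\right) = \frac{8134425}{2362} \approx 3443.9$)
$l - h = \frac{8134425}{2362} - - \frac{1}{8785} = \frac{8134425}{2362} + \frac{1}{8785} = \frac{71460925987}{20750170}$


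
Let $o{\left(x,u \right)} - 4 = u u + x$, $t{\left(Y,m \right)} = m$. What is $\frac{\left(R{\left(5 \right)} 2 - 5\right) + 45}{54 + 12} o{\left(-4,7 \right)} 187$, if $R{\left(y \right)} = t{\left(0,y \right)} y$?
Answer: $12495$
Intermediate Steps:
$R{\left(y \right)} = y^{2}$ ($R{\left(y \right)} = y y = y^{2}$)
$o{\left(x,u \right)} = 4 + x + u^{2}$ ($o{\left(x,u \right)} = 4 + \left(u u + x\right) = 4 + \left(u^{2} + x\right) = 4 + \left(x + u^{2}\right) = 4 + x + u^{2}$)
$\frac{\left(R{\left(5 \right)} 2 - 5\right) + 45}{54 + 12} o{\left(-4,7 \right)} 187 = \frac{\left(5^{2} \cdot 2 - 5\right) + 45}{54 + 12} \left(4 - 4 + 7^{2}\right) 187 = \frac{\left(25 \cdot 2 - 5\right) + 45}{66} \left(4 - 4 + 49\right) 187 = \left(\left(50 - 5\right) + 45\right) \frac{1}{66} \cdot 49 \cdot 187 = \left(45 + 45\right) \frac{1}{66} \cdot 49 \cdot 187 = 90 \cdot \frac{1}{66} \cdot 49 \cdot 187 = \frac{15}{11} \cdot 49 \cdot 187 = \frac{735}{11} \cdot 187 = 12495$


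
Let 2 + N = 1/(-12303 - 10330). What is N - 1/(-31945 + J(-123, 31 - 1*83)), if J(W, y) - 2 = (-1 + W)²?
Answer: -749915756/374960911 ≈ -2.0000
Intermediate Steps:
J(W, y) = 2 + (-1 + W)²
N = -45267/22633 (N = -2 + 1/(-12303 - 10330) = -2 + 1/(-22633) = -2 - 1/22633 = -45267/22633 ≈ -2.0000)
N - 1/(-31945 + J(-123, 31 - 1*83)) = -45267/22633 - 1/(-31945 + (2 + (-1 - 123)²)) = -45267/22633 - 1/(-31945 + (2 + (-124)²)) = -45267/22633 - 1/(-31945 + (2 + 15376)) = -45267/22633 - 1/(-31945 + 15378) = -45267/22633 - 1/(-16567) = -45267/22633 - 1*(-1/16567) = -45267/22633 + 1/16567 = -749915756/374960911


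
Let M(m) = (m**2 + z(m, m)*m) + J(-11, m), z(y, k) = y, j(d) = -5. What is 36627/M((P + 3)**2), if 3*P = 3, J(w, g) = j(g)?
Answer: 12209/169 ≈ 72.243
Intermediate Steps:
J(w, g) = -5
P = 1 (P = (1/3)*3 = 1)
M(m) = -5 + 2*m**2 (M(m) = (m**2 + m*m) - 5 = (m**2 + m**2) - 5 = 2*m**2 - 5 = -5 + 2*m**2)
36627/M((P + 3)**2) = 36627/(-5 + 2*((1 + 3)**2)**2) = 36627/(-5 + 2*(4**2)**2) = 36627/(-5 + 2*16**2) = 36627/(-5 + 2*256) = 36627/(-5 + 512) = 36627/507 = 36627*(1/507) = 12209/169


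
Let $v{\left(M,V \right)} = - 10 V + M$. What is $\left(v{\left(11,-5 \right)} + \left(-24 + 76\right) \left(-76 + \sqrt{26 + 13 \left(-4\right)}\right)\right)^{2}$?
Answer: $15069577 - 404664 i \sqrt{26} \approx 1.507 \cdot 10^{7} - 2.0634 \cdot 10^{6} i$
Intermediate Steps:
$v{\left(M,V \right)} = M - 10 V$
$\left(v{\left(11,-5 \right)} + \left(-24 + 76\right) \left(-76 + \sqrt{26 + 13 \left(-4\right)}\right)\right)^{2} = \left(\left(11 - -50\right) + \left(-24 + 76\right) \left(-76 + \sqrt{26 + 13 \left(-4\right)}\right)\right)^{2} = \left(\left(11 + 50\right) + 52 \left(-76 + \sqrt{26 - 52}\right)\right)^{2} = \left(61 + 52 \left(-76 + \sqrt{-26}\right)\right)^{2} = \left(61 + 52 \left(-76 + i \sqrt{26}\right)\right)^{2} = \left(61 - \left(3952 - 52 i \sqrt{26}\right)\right)^{2} = \left(-3891 + 52 i \sqrt{26}\right)^{2}$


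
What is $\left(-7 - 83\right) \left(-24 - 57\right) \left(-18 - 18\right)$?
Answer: $-262440$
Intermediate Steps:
$\left(-7 - 83\right) \left(-24 - 57\right) \left(-18 - 18\right) = - 90 \left(\left(-81\right) \left(-36\right)\right) = \left(-90\right) 2916 = -262440$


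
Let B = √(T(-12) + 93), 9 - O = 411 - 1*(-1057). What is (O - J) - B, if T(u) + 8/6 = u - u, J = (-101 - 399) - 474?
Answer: -485 - 5*√33/3 ≈ -494.57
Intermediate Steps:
J = -974 (J = -500 - 474 = -974)
O = -1459 (O = 9 - (411 - 1*(-1057)) = 9 - (411 + 1057) = 9 - 1*1468 = 9 - 1468 = -1459)
T(u) = -4/3 (T(u) = -4/3 + (u - u) = -4/3 + 0 = -4/3)
B = 5*√33/3 (B = √(-4/3 + 93) = √(275/3) = 5*√33/3 ≈ 9.5743)
(O - J) - B = (-1459 - 1*(-974)) - 5*√33/3 = (-1459 + 974) - 5*√33/3 = -485 - 5*√33/3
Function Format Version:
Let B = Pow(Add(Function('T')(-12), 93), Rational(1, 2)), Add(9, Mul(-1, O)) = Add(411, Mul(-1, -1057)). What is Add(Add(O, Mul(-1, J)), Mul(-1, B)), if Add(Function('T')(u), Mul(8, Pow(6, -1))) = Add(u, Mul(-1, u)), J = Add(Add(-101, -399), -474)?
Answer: Add(-485, Mul(Rational(-5, 3), Pow(33, Rational(1, 2)))) ≈ -494.57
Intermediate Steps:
J = -974 (J = Add(-500, -474) = -974)
O = -1459 (O = Add(9, Mul(-1, Add(411, Mul(-1, -1057)))) = Add(9, Mul(-1, Add(411, 1057))) = Add(9, Mul(-1, 1468)) = Add(9, -1468) = -1459)
Function('T')(u) = Rational(-4, 3) (Function('T')(u) = Add(Rational(-4, 3), Add(u, Mul(-1, u))) = Add(Rational(-4, 3), 0) = Rational(-4, 3))
B = Mul(Rational(5, 3), Pow(33, Rational(1, 2))) (B = Pow(Add(Rational(-4, 3), 93), Rational(1, 2)) = Pow(Rational(275, 3), Rational(1, 2)) = Mul(Rational(5, 3), Pow(33, Rational(1, 2))) ≈ 9.5743)
Add(Add(O, Mul(-1, J)), Mul(-1, B)) = Add(Add(-1459, Mul(-1, -974)), Mul(-1, Mul(Rational(5, 3), Pow(33, Rational(1, 2))))) = Add(Add(-1459, 974), Mul(Rational(-5, 3), Pow(33, Rational(1, 2)))) = Add(-485, Mul(Rational(-5, 3), Pow(33, Rational(1, 2))))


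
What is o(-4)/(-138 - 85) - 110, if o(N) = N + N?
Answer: -24522/223 ≈ -109.96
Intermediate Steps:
o(N) = 2*N
o(-4)/(-138 - 85) - 110 = (2*(-4))/(-138 - 85) - 110 = -8/(-223) - 110 = -8*(-1/223) - 110 = 8/223 - 110 = -24522/223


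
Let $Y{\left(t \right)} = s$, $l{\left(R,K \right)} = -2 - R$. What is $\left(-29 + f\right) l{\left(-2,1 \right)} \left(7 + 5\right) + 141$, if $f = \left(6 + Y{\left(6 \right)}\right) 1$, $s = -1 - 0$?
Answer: $141$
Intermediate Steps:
$s = -1$ ($s = -1 + 0 = -1$)
$Y{\left(t \right)} = -1$
$f = 5$ ($f = \left(6 - 1\right) 1 = 5 \cdot 1 = 5$)
$\left(-29 + f\right) l{\left(-2,1 \right)} \left(7 + 5\right) + 141 = \left(-29 + 5\right) \left(-2 - -2\right) \left(7 + 5\right) + 141 = - 24 \left(-2 + 2\right) 12 + 141 = - 24 \cdot 0 \cdot 12 + 141 = \left(-24\right) 0 + 141 = 0 + 141 = 141$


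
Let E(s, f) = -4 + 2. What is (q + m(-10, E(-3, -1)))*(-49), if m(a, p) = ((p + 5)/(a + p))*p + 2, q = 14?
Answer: -1617/2 ≈ -808.50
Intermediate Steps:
E(s, f) = -2
m(a, p) = 2 + p*(5 + p)/(a + p) (m(a, p) = ((5 + p)/(a + p))*p + 2 = p*(5 + p)/(a + p) + 2 = 2 + p*(5 + p)/(a + p))
(q + m(-10, E(-3, -1)))*(-49) = (14 + ((-2)² + 2*(-10) + 7*(-2))/(-10 - 2))*(-49) = (14 + (4 - 20 - 14)/(-12))*(-49) = (14 - 1/12*(-30))*(-49) = (14 + 5/2)*(-49) = (33/2)*(-49) = -1617/2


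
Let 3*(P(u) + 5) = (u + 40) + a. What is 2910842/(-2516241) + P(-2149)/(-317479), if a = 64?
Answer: -307467796166/266284558813 ≈ -1.1547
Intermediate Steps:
P(u) = 89/3 + u/3 (P(u) = -5 + ((u + 40) + 64)/3 = -5 + ((40 + u) + 64)/3 = -5 + (104 + u)/3 = -5 + (104/3 + u/3) = 89/3 + u/3)
2910842/(-2516241) + P(-2149)/(-317479) = 2910842/(-2516241) + (89/3 + (⅓)*(-2149))/(-317479) = 2910842*(-1/2516241) + (89/3 - 2149/3)*(-1/317479) = -2910842/2516241 - 2060/3*(-1/317479) = -2910842/2516241 + 2060/952437 = -307467796166/266284558813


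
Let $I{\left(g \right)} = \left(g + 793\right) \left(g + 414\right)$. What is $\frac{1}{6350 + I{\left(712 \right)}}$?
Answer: $\frac{1}{1700980} \approx 5.879 \cdot 10^{-7}$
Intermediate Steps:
$I{\left(g \right)} = \left(414 + g\right) \left(793 + g\right)$ ($I{\left(g \right)} = \left(793 + g\right) \left(414 + g\right) = \left(414 + g\right) \left(793 + g\right)$)
$\frac{1}{6350 + I{\left(712 \right)}} = \frac{1}{6350 + \left(328302 + 712^{2} + 1207 \cdot 712\right)} = \frac{1}{6350 + \left(328302 + 506944 + 859384\right)} = \frac{1}{6350 + 1694630} = \frac{1}{1700980}$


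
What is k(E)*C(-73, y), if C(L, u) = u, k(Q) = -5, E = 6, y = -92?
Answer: 460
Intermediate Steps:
k(E)*C(-73, y) = -5*(-92) = 460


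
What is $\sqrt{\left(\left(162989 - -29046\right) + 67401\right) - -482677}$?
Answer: $3 \sqrt{82457} \approx 861.46$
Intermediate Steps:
$\sqrt{\left(\left(162989 - -29046\right) + 67401\right) - -482677} = \sqrt{\left(\left(162989 + \left(-16536 + 45582\right)\right) + 67401\right) + 482677} = \sqrt{\left(\left(162989 + 29046\right) + 67401\right) + 482677} = \sqrt{\left(192035 + 67401\right) + 482677} = \sqrt{259436 + 482677} = \sqrt{742113} = 3 \sqrt{82457}$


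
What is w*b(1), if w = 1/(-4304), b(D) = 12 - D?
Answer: -11/4304 ≈ -0.0025558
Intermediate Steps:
w = -1/4304 ≈ -0.00023234
w*b(1) = -(12 - 1*1)/4304 = -(12 - 1)/4304 = -1/4304*11 = -11/4304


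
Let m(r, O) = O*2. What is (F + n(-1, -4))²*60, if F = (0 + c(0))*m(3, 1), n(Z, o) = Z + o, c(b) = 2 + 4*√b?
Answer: 60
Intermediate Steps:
m(r, O) = 2*O
F = 4 (F = (0 + (2 + 4*√0))*(2*1) = (0 + (2 + 4*0))*2 = (0 + (2 + 0))*2 = (0 + 2)*2 = 2*2 = 4)
(F + n(-1, -4))²*60 = (4 + (-1 - 4))²*60 = (4 - 5)²*60 = (-1)²*60 = 1*60 = 60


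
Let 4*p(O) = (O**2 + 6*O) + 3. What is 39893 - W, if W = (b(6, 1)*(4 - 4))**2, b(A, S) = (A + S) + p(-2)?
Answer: 39893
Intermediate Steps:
p(O) = 3/4 + O**2/4 + 3*O/2 (p(O) = ((O**2 + 6*O) + 3)/4 = (3 + O**2 + 6*O)/4 = 3/4 + O**2/4 + 3*O/2)
b(A, S) = -5/4 + A + S (b(A, S) = (A + S) + (3/4 + (1/4)*(-2)**2 + (3/2)*(-2)) = (A + S) + (3/4 + (1/4)*4 - 3) = (A + S) + (3/4 + 1 - 3) = (A + S) - 5/4 = -5/4 + A + S)
W = 0 (W = ((-5/4 + 6 + 1)*(4 - 4))**2 = ((23/4)*0)**2 = 0**2 = 0)
39893 - W = 39893 - 1*0 = 39893 + 0 = 39893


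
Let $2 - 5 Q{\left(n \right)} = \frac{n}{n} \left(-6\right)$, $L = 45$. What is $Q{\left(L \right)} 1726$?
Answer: $\frac{13808}{5} \approx 2761.6$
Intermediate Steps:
$Q{\left(n \right)} = \frac{8}{5}$ ($Q{\left(n \right)} = \frac{2}{5} - \frac{\frac{n}{n} \left(-6\right)}{5} = \frac{2}{5} - \frac{1 \left(-6\right)}{5} = \frac{2}{5} - - \frac{6}{5} = \frac{2}{5} + \frac{6}{5} = \frac{8}{5}$)
$Q{\left(L \right)} 1726 = \frac{8}{5} \cdot 1726 = \frac{13808}{5}$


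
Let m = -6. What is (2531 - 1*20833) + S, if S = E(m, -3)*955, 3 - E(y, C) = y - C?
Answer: -12572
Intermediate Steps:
E(y, C) = 3 + C - y (E(y, C) = 3 - (y - C) = 3 + (C - y) = 3 + C - y)
S = 5730 (S = (3 - 3 - 1*(-6))*955 = (3 - 3 + 6)*955 = 6*955 = 5730)
(2531 - 1*20833) + S = (2531 - 1*20833) + 5730 = (2531 - 20833) + 5730 = -18302 + 5730 = -12572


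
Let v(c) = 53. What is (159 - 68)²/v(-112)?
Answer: 8281/53 ≈ 156.25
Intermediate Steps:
(159 - 68)²/v(-112) = (159 - 68)²/53 = 91²*(1/53) = 8281*(1/53) = 8281/53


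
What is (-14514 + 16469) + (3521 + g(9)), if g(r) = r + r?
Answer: 5494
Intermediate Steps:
g(r) = 2*r
(-14514 + 16469) + (3521 + g(9)) = (-14514 + 16469) + (3521 + 2*9) = 1955 + (3521 + 18) = 1955 + 3539 = 5494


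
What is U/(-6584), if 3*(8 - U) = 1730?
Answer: 853/9876 ≈ 0.086371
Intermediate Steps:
U = -1706/3 (U = 8 - ⅓*1730 = 8 - 1730/3 = -1706/3 ≈ -568.67)
U/(-6584) = -1706/3/(-6584) = -1706/3*(-1/6584) = 853/9876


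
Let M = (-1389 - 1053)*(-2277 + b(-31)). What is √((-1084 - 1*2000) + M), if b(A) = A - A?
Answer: 5*√222294 ≈ 2357.4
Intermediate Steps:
b(A) = 0
M = 5560434 (M = (-1389 - 1053)*(-2277 + 0) = -2442*(-2277) = 5560434)
√((-1084 - 1*2000) + M) = √((-1084 - 1*2000) + 5560434) = √((-1084 - 2000) + 5560434) = √(-3084 + 5560434) = √5557350 = 5*√222294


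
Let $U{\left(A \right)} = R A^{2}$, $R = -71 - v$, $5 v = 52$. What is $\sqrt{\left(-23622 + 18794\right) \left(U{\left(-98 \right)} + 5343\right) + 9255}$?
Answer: $\frac{\sqrt{93714439195}}{5} \approx 61226.0$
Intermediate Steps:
$v = \frac{52}{5}$ ($v = \frac{1}{5} \cdot 52 = \frac{52}{5} \approx 10.4$)
$R = - \frac{407}{5}$ ($R = -71 - \frac{52}{5} = - \frac{407}{5} \approx -81.4$)
$U{\left(A \right)} = - \frac{407 A^{2}}{5}$
$\sqrt{\left(-23622 + 18794\right) \left(U{\left(-98 \right)} + 5343\right) + 9255} = \sqrt{\left(-23622 + 18794\right) \left(- \frac{407 \left(-98\right)^{2}}{5} + 5343\right) + 9255} = \sqrt{- 4828 \left(\left(- \frac{407}{5}\right) 9604 + 5343\right) + 9255} = \sqrt{- 4828 \left(- \frac{3908828}{5} + 5343\right) + 9255} = \sqrt{\left(-4828\right) \left(- \frac{3882113}{5}\right) + 9255} = \sqrt{\frac{18742841564}{5} + 9255} = \sqrt{\frac{18742887839}{5}} = \frac{\sqrt{93714439195}}{5}$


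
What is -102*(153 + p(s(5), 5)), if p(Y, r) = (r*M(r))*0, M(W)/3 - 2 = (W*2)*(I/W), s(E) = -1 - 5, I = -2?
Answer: -15606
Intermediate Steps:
s(E) = -6
M(W) = -6 (M(W) = 6 + 3*((W*2)*(-2/W)) = 6 + 3*((2*W)*(-2/W)) = 6 + 3*(-4) = 6 - 12 = -6)
p(Y, r) = 0 (p(Y, r) = (r*(-6))*0 = -6*r*0 = 0)
-102*(153 + p(s(5), 5)) = -102*(153 + 0) = -102*153 = -15606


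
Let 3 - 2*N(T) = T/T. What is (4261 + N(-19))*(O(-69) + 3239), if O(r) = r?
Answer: 13510540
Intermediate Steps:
N(T) = 1 (N(T) = 3/2 - T/(2*T) = 3/2 - ½*1 = 3/2 - ½ = 1)
(4261 + N(-19))*(O(-69) + 3239) = (4261 + 1)*(-69 + 3239) = 4262*3170 = 13510540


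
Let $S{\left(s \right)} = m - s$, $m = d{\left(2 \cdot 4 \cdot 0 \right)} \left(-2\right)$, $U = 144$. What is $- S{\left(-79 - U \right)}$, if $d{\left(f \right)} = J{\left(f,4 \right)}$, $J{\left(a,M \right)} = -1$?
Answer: $-225$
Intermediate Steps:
$d{\left(f \right)} = -1$
$m = 2$ ($m = \left(-1\right) \left(-2\right) = 2$)
$S{\left(s \right)} = 2 - s$
$- S{\left(-79 - U \right)} = - (2 - \left(-79 - 144\right)) = - (2 - -223) = - (2 + 223) = \left(-1\right) 225 = -225$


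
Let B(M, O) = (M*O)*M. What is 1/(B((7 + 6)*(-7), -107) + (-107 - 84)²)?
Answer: -1/849586 ≈ -1.1770e-6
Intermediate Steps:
B(M, O) = O*M²
1/(B((7 + 6)*(-7), -107) + (-107 - 84)²) = 1/(-107*49*(7 + 6)² + (-107 - 84)²) = 1/(-107*(13*(-7))² + (-191)²) = 1/(-107*(-91)² + 36481) = 1/(-107*8281 + 36481) = 1/(-886067 + 36481) = 1/(-849586) = -1/849586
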